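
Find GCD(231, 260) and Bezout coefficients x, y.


Tabular extended Euclidean (each row: r = 231*s + 260*t):
r=231, s=1, t=0
r=260, s=0, t=1
q=0: r=231, s=1, t=0   [231*(1) + 260*(0) = 231]
q=1: r=29, s=-1, t=1   [231*(-1) + 260*(1) = 29]
q=7: r=28, s=8, t=-7   [231*(8) + 260*(-7) = 28]
q=1: r=1, s=-9, t=8   [231*(-9) + 260*(8) = 1]
q=28: r=0, s=260, t=-231   [231*(260) + 260*(-231) = 0]
GCD = 1; from the row with r=1: x=-9, y=8
Check: 231*(-9) + 260*(8) = -2079 + 2080 = 1

GCD = 1, x = -9, y = 8


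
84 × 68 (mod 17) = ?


84 × 68 = 5712
5712 mod 17 = 0


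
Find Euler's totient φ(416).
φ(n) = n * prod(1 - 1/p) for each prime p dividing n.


416 = 2^5 × 13
Prime factors: 2, 13
φ(416) = 416 × (1-1/2) × (1-1/13)
= 416 × 1/2 × 12/13 = 192

φ(416) = 192


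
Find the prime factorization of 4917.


4917 / 3 = 1639
1639 / 11 = 149
149 / 149 = 1
4917 = 3 × 11 × 149


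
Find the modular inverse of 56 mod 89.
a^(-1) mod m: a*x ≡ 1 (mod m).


Use the extended Euclidean algorithm on (89, 56); each row r = 89*s + 56*t:
r=89, s=1, t=0
r=56, s=0, t=1
q=1: r=33, s=1, t=-1   [89*(1) + 56*(-1) = 33]
q=1: r=23, s=-1, t=2   [89*(-1) + 56*(2) = 23]
q=1: r=10, s=2, t=-3   [89*(2) + 56*(-3) = 10]
q=2: r=3, s=-5, t=8   [89*(-5) + 56*(8) = 3]
q=3: r=1, s=17, t=-27   [89*(17) + 56*(-27) = 1]
q=3: r=0, s=-56, t=89   [89*(-56) + 56*(89) = 0]
GCD = 1 with t = -27, so 56*(-27) ≡ 1 (mod 89)
Inverse = -27 mod 89 = 62
Check: 56 * 62 = 3472 ≡ 1 (mod 89)

56^(-1) ≡ 62 (mod 89)


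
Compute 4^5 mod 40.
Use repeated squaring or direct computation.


4^1 mod 40 = 4
4^2 mod 40 = 16
4^3 mod 40 = 24
4^4 mod 40 = 16
4^5 mod 40 = 24


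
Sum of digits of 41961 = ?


4 + 1 + 9 + 6 + 1 = 21


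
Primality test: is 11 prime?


Check divisors up to sqrt(11) = 3.3166
No divisors found.
11 is prime.

Yes, 11 is prime


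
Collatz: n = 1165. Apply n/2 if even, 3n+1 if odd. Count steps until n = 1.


1165 → 3496 → 1748 → 874 → 437 → 1312 → 656 → 328 → 164 → 82 → 41 → 124 → 62 → 31 → 94 → 47 → 142 → 71 → 214 → 107 → 322 → 161 → 484 → 242 → 121 → 364 → 182 → 91 → 274 → 137 → 412 → 206 → 103 → 310 → 155 → 466 → 233 → 700 → 350 → 175 → 526 → 263 → 790 → 395 → 1186 → 593 → 1780 → 890 → 445 → 1336 → 668 → 334 → 167 → 502 → 251 → 754 → 377 → 1132 → 566 → 283 → 850 → 425 → 1276 → 638 → 319 → 958 → 479 → 1438 → 719 → 2158 → 1079 → 3238 → 1619 → 4858 → 2429 → 7288 → 3644 → 1822 → 911 → 2734 → 1367 → 4102 → 2051 → 6154 → 3077 → 9232 → 4616 → 2308 → 1154 → 577 → 1732 → 866 → 433 → 1300 → 650 → 325 → 976 → 488 → 244 → 122 → 61 → 184 → 92 → 46 → 23 → 70 → 35 → 106 → 53 → 160 → 80 → 40 → 20 → 10 → 5 → 16 → 8 → 4 → 2 → 1
Total steps = 119

119 steps


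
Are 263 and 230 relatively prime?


Euclidean algorithm:
263 = 1 * 230 + 33
230 = 6 * 33 + 32
33 = 1 * 32 + 1
32 = 32 * 1 + 0
GCD(263, 230) = 1

Yes, coprime (GCD = 1)


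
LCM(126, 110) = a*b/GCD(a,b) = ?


GCD(126, 110) = 2
LCM = 126*110/2 = 13860/2 = 6930

LCM = 6930


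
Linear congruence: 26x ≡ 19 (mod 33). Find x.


GCD(26, 33) = 1, unique solution
a^(-1) mod 33 = 14
x = 14 * 19 mod 33 = 2

x ≡ 2 (mod 33)


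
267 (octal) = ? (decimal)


267 (base 8) = 183 (decimal)
183 (decimal) = 183 (base 10)


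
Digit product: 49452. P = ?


4 × 9 × 4 × 5 × 2 = 1440


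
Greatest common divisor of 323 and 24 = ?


323 = 13 * 24 + 11
24 = 2 * 11 + 2
11 = 5 * 2 + 1
2 = 2 * 1 + 0
GCD = 1


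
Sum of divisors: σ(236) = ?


Divisors of 236: 1, 2, 4, 59, 118, 236
Sum = 1 + 2 + 4 + 59 + 118 + 236 = 420

σ(236) = 420


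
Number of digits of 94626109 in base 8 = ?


94626109 in base 8 = 550760475
Number of digits = 9

9 digits (base 8)


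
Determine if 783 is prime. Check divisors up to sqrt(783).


783 / 3 = 261 (exact division)
783 is NOT prime.

No, 783 is not prime


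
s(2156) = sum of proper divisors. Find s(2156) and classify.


Proper divisors: 1, 2, 4, 7, 11, 14, 22, 28, 44, 49, 77, 98, 154, 196, 308, 539, 1078
Sum = 1 + 2 + 4 + 7 + 11 + 14 + 22 + 28 + 44 + 49 + 77 + 98 + 154 + 196 + 308 + 539 + 1078 = 2632
2632 > 2156 → abundant

s(2156) = 2632 (abundant)


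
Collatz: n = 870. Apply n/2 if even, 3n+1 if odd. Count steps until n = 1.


870 → 435 → 1306 → 653 → 1960 → 980 → 490 → 245 → 736 → 368 → 184 → 92 → 46 → 23 → 70 → 35 → 106 → 53 → 160 → 80 → 40 → 20 → 10 → 5 → 16 → 8 → 4 → 2 → 1
Total steps = 28

28 steps


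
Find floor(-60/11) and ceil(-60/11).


-60/11 = -5.4545
floor = -6
ceil = -5

floor = -6, ceil = -5


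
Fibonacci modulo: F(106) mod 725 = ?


F(k) mod 725 for k=1..106:
1, 1, 2, 3, 5, 8, 13, 21, 34, 55, 89, 144, 233, 377, 610, 262, 147, 409, 556, 240, 71, 311, 382, 693, 350, 318, 668, 261, 204, 465, 669, 409, 353, 37, 390, 427, 92, 519, 611, 405, 291, 696, 262, 233, 495, 3, 498, 501, 274, 50, 324, 374, 698, 347, 320, 667, 262, 204, 466, 670, 411, 356, 42, 398, 440, 113, 553, 666, 494, 435, 204, 639, 118, 32, 150, 182, 332, 514, 121, 635, 31, 666, 697, 638, 610, 523, 408, 206, 614, 95, 709, 79, 63, 142, 205, 347, 552, 174, 1, 175, 176, 351, 527, 153, 680, 108
F(106) mod 725 = 108


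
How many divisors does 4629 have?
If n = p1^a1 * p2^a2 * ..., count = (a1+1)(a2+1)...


4629 = 3^1 × 1543^1
d(4629) = (1+1) × (1+1) = 4

4 divisors


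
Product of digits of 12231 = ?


1 × 2 × 2 × 3 × 1 = 12


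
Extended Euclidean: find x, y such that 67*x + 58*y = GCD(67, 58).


Tabular extended Euclidean (each row: r = 67*s + 58*t):
r=67, s=1, t=0
r=58, s=0, t=1
q=1: r=9, s=1, t=-1   [67*(1) + 58*(-1) = 9]
q=6: r=4, s=-6, t=7   [67*(-6) + 58*(7) = 4]
q=2: r=1, s=13, t=-15   [67*(13) + 58*(-15) = 1]
q=4: r=0, s=-58, t=67   [67*(-58) + 58*(67) = 0]
GCD = 1; from the row with r=1: x=13, y=-15
Check: 67*(13) + 58*(-15) = 871 - 870 = 1

GCD = 1, x = 13, y = -15


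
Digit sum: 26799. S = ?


2 + 6 + 7 + 9 + 9 = 33


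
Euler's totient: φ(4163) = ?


4163 = 23 × 181
Prime factors: 23, 181
φ(4163) = 4163 × (1-1/23) × (1-1/181)
= 4163 × 22/23 × 180/181 = 3960

φ(4163) = 3960


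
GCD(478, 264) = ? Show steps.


478 = 1 * 264 + 214
264 = 1 * 214 + 50
214 = 4 * 50 + 14
50 = 3 * 14 + 8
14 = 1 * 8 + 6
8 = 1 * 6 + 2
6 = 3 * 2 + 0
GCD = 2


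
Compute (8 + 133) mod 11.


8 + 133 = 141
141 mod 11 = 9


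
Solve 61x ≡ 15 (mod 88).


GCD(61, 88) = 1, unique solution
a^(-1) mod 88 = 13
x = 13 * 15 mod 88 = 19

x ≡ 19 (mod 88)


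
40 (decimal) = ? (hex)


40 (base 10) = 40 (decimal)
40 (decimal) = 28 (base 16)


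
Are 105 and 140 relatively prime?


Euclidean algorithm:
140 = 1 * 105 + 35
105 = 3 * 35 + 0
GCD(105, 140) = 35

No, not coprime (GCD = 35)


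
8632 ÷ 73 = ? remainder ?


8632 = 73 * 118 + 18
Check: 8614 + 18 = 8632

q = 118, r = 18


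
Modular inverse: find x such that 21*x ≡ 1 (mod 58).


Use the extended Euclidean algorithm on (58, 21); each row r = 58*s + 21*t:
r=58, s=1, t=0
r=21, s=0, t=1
q=2: r=16, s=1, t=-2   [58*(1) + 21*(-2) = 16]
q=1: r=5, s=-1, t=3   [58*(-1) + 21*(3) = 5]
q=3: r=1, s=4, t=-11   [58*(4) + 21*(-11) = 1]
q=5: r=0, s=-21, t=58   [58*(-21) + 21*(58) = 0]
GCD = 1 with t = -11, so 21*(-11) ≡ 1 (mod 58)
Inverse = -11 mod 58 = 47
Check: 21 * 47 = 987 ≡ 1 (mod 58)

21^(-1) ≡ 47 (mod 58)


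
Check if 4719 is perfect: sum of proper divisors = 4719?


Proper divisors of 4719: 1, 3, 11, 13, 33, 39, 121, 143, 363, 429, 1573
Sum = 1 + 3 + 11 + 13 + 33 + 39 + 121 + 143 + 363 + 429 + 1573 = 2729

No, 4719 is not perfect (2729 ≠ 4719)


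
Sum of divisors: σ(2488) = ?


Divisors of 2488: 1, 2, 4, 8, 311, 622, 1244, 2488
Sum = 1 + 2 + 4 + 8 + 311 + 622 + 1244 + 2488 = 4680

σ(2488) = 4680


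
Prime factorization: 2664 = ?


2664 / 2 = 1332
1332 / 2 = 666
666 / 2 = 333
333 / 3 = 111
111 / 3 = 37
37 / 37 = 1
2664 = 2^3 × 3^2 × 37


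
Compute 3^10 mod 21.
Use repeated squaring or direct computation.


3^1 mod 21 = 3
3^2 mod 21 = 9
3^3 mod 21 = 6
3^4 mod 21 = 18
3^5 mod 21 = 12
3^6 mod 21 = 15
3^7 mod 21 = 3
3^8 mod 21 = 9
3^9 mod 21 = 6
3^10 mod 21 = 18


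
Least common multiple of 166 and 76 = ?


GCD(166, 76) = 2
LCM = 166*76/2 = 12616/2 = 6308

LCM = 6308


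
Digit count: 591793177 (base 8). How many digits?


591793177 in base 8 = 4321406031
Number of digits = 10

10 digits (base 8)


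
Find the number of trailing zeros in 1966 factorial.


floor(1966/5) = 393
floor(1966/25) = 78
floor(1966/125) = 15
floor(1966/625) = 3
Total = 489

489 trailing zeros


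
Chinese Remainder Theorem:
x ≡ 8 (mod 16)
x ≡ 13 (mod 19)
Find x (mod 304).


M = 16*19 = 304
M1 = M/16 = 19, M2 = M/19 = 16
M1^(-1) mod 16 = 11, M2^(-1) mod 19 = 6
x = 8*19*11 + 13*16*6 = 2920
2920 mod 304 = 184
Check: 184 mod 16 = 8 ✓, 184 mod 19 = 13 ✓

x ≡ 184 (mod 304)


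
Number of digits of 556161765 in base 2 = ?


556161765 in base 2 = 100001001001100101101011100101
Number of digits = 30

30 digits (base 2)


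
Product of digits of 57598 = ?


5 × 7 × 5 × 9 × 8 = 12600


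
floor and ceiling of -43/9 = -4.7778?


-43/9 = -4.7778
floor = -5
ceil = -4

floor = -5, ceil = -4


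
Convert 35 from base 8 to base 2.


35 (base 8) = 29 (decimal)
29 (decimal) = 11101 (base 2)


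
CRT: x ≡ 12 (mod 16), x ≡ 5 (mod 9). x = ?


M = 16*9 = 144
M1 = M/16 = 9, M2 = M/9 = 16
M1^(-1) mod 16 = 9, M2^(-1) mod 9 = 4
x = 12*9*9 + 5*16*4 = 1292
1292 mod 144 = 140
Check: 140 mod 16 = 12 ✓, 140 mod 9 = 5 ✓

x ≡ 140 (mod 144)


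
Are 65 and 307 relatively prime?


Euclidean algorithm:
307 = 4 * 65 + 47
65 = 1 * 47 + 18
47 = 2 * 18 + 11
18 = 1 * 11 + 7
11 = 1 * 7 + 4
7 = 1 * 4 + 3
4 = 1 * 3 + 1
3 = 3 * 1 + 0
GCD(65, 307) = 1

Yes, coprime (GCD = 1)


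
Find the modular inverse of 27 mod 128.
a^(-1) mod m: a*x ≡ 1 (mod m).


Use the extended Euclidean algorithm on (128, 27); each row r = 128*s + 27*t:
r=128, s=1, t=0
r=27, s=0, t=1
q=4: r=20, s=1, t=-4   [128*(1) + 27*(-4) = 20]
q=1: r=7, s=-1, t=5   [128*(-1) + 27*(5) = 7]
q=2: r=6, s=3, t=-14   [128*(3) + 27*(-14) = 6]
q=1: r=1, s=-4, t=19   [128*(-4) + 27*(19) = 1]
q=6: r=0, s=27, t=-128   [128*(27) + 27*(-128) = 0]
GCD = 1 with t = 19, so 27*(19) ≡ 1 (mod 128)
Inverse = 19 mod 128 = 19
Check: 27 * 19 = 513 ≡ 1 (mod 128)

27^(-1) ≡ 19 (mod 128)


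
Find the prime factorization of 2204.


2204 / 2 = 1102
1102 / 2 = 551
551 / 19 = 29
29 / 29 = 1
2204 = 2^2 × 19 × 29


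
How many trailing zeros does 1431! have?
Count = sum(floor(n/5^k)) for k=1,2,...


floor(1431/5) = 286
floor(1431/25) = 57
floor(1431/125) = 11
floor(1431/625) = 2
Total = 356

356 trailing zeros


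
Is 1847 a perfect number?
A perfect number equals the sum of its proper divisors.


Proper divisors of 1847: 1
Sum = 1 = 1

No, 1847 is not perfect (1 ≠ 1847)


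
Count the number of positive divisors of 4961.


4961 = 11^2 × 41^1
d(4961) = (2+1) × (1+1) = 6

6 divisors


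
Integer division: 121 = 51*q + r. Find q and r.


121 = 51 * 2 + 19
Check: 102 + 19 = 121

q = 2, r = 19


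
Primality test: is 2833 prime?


Check divisors up to sqrt(2833) = 53.2259
No divisors found.
2833 is prime.

Yes, 2833 is prime


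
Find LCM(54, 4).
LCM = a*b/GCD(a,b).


GCD(54, 4) = 2
LCM = 54*4/2 = 216/2 = 108

LCM = 108


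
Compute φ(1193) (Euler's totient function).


1193 = 1193
Prime factors: 1193
φ(1193) = 1193 × (1-1/1193)
= 1193 × 1192/1193 = 1192

φ(1193) = 1192


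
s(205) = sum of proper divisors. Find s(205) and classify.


Proper divisors: 1, 5, 41
Sum = 1 + 5 + 41 = 47
47 < 205 → deficient

s(205) = 47 (deficient)


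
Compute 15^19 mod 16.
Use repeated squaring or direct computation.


15^1 mod 16 = 15
15^2 mod 16 = 1
15^3 mod 16 = 15
15^4 mod 16 = 1
15^5 mod 16 = 15
15^6 mod 16 = 1
15^7 mod 16 = 15
15^8 mod 16 = 1
15^9 mod 16 = 15
15^10 mod 16 = 1
15^11 mod 16 = 15
15^12 mod 16 = 1
15^13 mod 16 = 15
15^14 mod 16 = 1
15^15 mod 16 = 15
15^16 mod 16 = 1
15^17 mod 16 = 15
15^18 mod 16 = 1
15^19 mod 16 = 15


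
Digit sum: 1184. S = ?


1 + 1 + 8 + 4 = 14


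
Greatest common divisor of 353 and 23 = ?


353 = 15 * 23 + 8
23 = 2 * 8 + 7
8 = 1 * 7 + 1
7 = 7 * 1 + 0
GCD = 1


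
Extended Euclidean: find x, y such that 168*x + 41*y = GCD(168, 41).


Tabular extended Euclidean (each row: r = 168*s + 41*t):
r=168, s=1, t=0
r=41, s=0, t=1
q=4: r=4, s=1, t=-4   [168*(1) + 41*(-4) = 4]
q=10: r=1, s=-10, t=41   [168*(-10) + 41*(41) = 1]
q=4: r=0, s=41, t=-168   [168*(41) + 41*(-168) = 0]
GCD = 1; from the row with r=1: x=-10, y=41
Check: 168*(-10) + 41*(41) = -1680 + 1681 = 1

GCD = 1, x = -10, y = 41


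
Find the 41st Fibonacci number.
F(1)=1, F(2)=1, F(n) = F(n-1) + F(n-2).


Sequence: 1, 1, 2, 3, 5, 8, 13, 21, 34, 55, 89, 144, 233, 377, 610, 987, 1597, 2584, 4181, 6765, 10946, 17711, 28657, 46368, 75025, 121393, 196418, 317811, 514229, 832040, 1346269, 2178309, 3524578, 5702887, 9227465, 14930352, 24157817, 39088169, 63245986, 102334155, 165580141
F(41) = 165580141


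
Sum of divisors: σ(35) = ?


Divisors of 35: 1, 5, 7, 35
Sum = 1 + 5 + 7 + 35 = 48

σ(35) = 48


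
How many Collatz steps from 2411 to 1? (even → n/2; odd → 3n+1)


2411 → 7234 → 3617 → 10852 → 5426 → 2713 → 8140 → 4070 → 2035 → 6106 → 3053 → 9160 → 4580 → 2290 → 1145 → 3436 → 1718 → 859 → 2578 → 1289 → 3868 → 1934 → 967 → 2902 → 1451 → 4354 → 2177 → 6532 → 3266 → 1633 → 4900 → 2450 → 1225 → 3676 → 1838 → 919 → 2758 → 1379 → 4138 → 2069 → 6208 → 3104 → 1552 → 776 → 388 → 194 → 97 → 292 → 146 → 73 → 220 → 110 → 55 → 166 → 83 → 250 → 125 → 376 → 188 → 94 → 47 → 142 → 71 → 214 → 107 → 322 → 161 → 484 → 242 → 121 → 364 → 182 → 91 → 274 → 137 → 412 → 206 → 103 → 310 → 155 → 466 → 233 → 700 → 350 → 175 → 526 → 263 → 790 → 395 → 1186 → 593 → 1780 → 890 → 445 → 1336 → 668 → 334 → 167 → 502 → 251 → 754 → 377 → 1132 → 566 → 283 → 850 → 425 → 1276 → 638 → 319 → 958 → 479 → 1438 → 719 → 2158 → 1079 → 3238 → 1619 → 4858 → 2429 → 7288 → 3644 → 1822 → 911 → 2734 → 1367 → 4102 → 2051 → 6154 → 3077 → 9232 → 4616 → 2308 → 1154 → 577 → 1732 → 866 → 433 → 1300 → 650 → 325 → 976 → 488 → 244 → 122 → 61 → 184 → 92 → 46 → 23 → 70 → 35 → 106 → 53 → 160 → 80 → 40 → 20 → 10 → 5 → 16 → 8 → 4 → 2 → 1
Total steps = 164

164 steps


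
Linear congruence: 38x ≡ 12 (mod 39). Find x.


GCD(38, 39) = 1, unique solution
a^(-1) mod 39 = 38
x = 38 * 12 mod 39 = 27

x ≡ 27 (mod 39)


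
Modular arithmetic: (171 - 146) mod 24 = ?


171 - 146 = 25
25 mod 24 = 1


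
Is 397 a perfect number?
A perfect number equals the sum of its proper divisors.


Proper divisors of 397: 1
Sum = 1 = 1

No, 397 is not perfect (1 ≠ 397)


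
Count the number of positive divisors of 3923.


3923 = 3923^1
d(3923) = (1+1) = 2

2 divisors


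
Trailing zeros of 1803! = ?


floor(1803/5) = 360
floor(1803/25) = 72
floor(1803/125) = 14
floor(1803/625) = 2
Total = 448

448 trailing zeros


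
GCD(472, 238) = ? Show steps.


472 = 1 * 238 + 234
238 = 1 * 234 + 4
234 = 58 * 4 + 2
4 = 2 * 2 + 0
GCD = 2


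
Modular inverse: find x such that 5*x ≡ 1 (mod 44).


Use the extended Euclidean algorithm on (44, 5); each row r = 44*s + 5*t:
r=44, s=1, t=0
r=5, s=0, t=1
q=8: r=4, s=1, t=-8   [44*(1) + 5*(-8) = 4]
q=1: r=1, s=-1, t=9   [44*(-1) + 5*(9) = 1]
q=4: r=0, s=5, t=-44   [44*(5) + 5*(-44) = 0]
GCD = 1 with t = 9, so 5*(9) ≡ 1 (mod 44)
Inverse = 9 mod 44 = 9
Check: 5 * 9 = 45 ≡ 1 (mod 44)

5^(-1) ≡ 9 (mod 44)


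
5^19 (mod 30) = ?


5^1 mod 30 = 5
5^2 mod 30 = 25
5^3 mod 30 = 5
5^4 mod 30 = 25
5^5 mod 30 = 5
5^6 mod 30 = 25
5^7 mod 30 = 5
5^8 mod 30 = 25
5^9 mod 30 = 5
5^10 mod 30 = 25
5^11 mod 30 = 5
5^12 mod 30 = 25
5^13 mod 30 = 5
5^14 mod 30 = 25
5^15 mod 30 = 5
5^16 mod 30 = 25
5^17 mod 30 = 5
5^18 mod 30 = 25
5^19 mod 30 = 5


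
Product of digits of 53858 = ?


5 × 3 × 8 × 5 × 8 = 4800


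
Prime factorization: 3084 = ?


3084 / 2 = 1542
1542 / 2 = 771
771 / 3 = 257
257 / 257 = 1
3084 = 2^2 × 3 × 257


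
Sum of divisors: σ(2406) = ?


Divisors of 2406: 1, 2, 3, 6, 401, 802, 1203, 2406
Sum = 1 + 2 + 3 + 6 + 401 + 802 + 1203 + 2406 = 4824

σ(2406) = 4824


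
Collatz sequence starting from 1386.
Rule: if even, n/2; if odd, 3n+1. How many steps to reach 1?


1386 → 693 → 2080 → 1040 → 520 → 260 → 130 → 65 → 196 → 98 → 49 → 148 → 74 → 37 → 112 → 56 → 28 → 14 → 7 → 22 → 11 → 34 → 17 → 52 → 26 → 13 → 40 → 20 → 10 → 5 → 16 → 8 → 4 → 2 → 1
Total steps = 34

34 steps


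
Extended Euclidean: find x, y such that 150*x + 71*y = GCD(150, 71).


Tabular extended Euclidean (each row: r = 150*s + 71*t):
r=150, s=1, t=0
r=71, s=0, t=1
q=2: r=8, s=1, t=-2   [150*(1) + 71*(-2) = 8]
q=8: r=7, s=-8, t=17   [150*(-8) + 71*(17) = 7]
q=1: r=1, s=9, t=-19   [150*(9) + 71*(-19) = 1]
q=7: r=0, s=-71, t=150   [150*(-71) + 71*(150) = 0]
GCD = 1; from the row with r=1: x=9, y=-19
Check: 150*(9) + 71*(-19) = 1350 - 1349 = 1

GCD = 1, x = 9, y = -19


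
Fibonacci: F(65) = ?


Sequence: 1, 1, 2, 3, 5, 8, 13, 21, 34, 55, 89, 144, 233, 377, 610, 987, 1597, 2584, 4181, 6765, 10946, 17711, 28657, 46368, 75025, 121393, 196418, 317811, 514229, 832040, 1346269, 2178309, 3524578, 5702887, 9227465, 14930352, 24157817, 39088169, 63245986, 102334155, 165580141, 267914296, 433494437, 701408733, 1134903170, 1836311903, 2971215073, 4807526976, 7778742049, 12586269025, 20365011074, 32951280099, 53316291173, 86267571272, 139583862445, 225851433717, 365435296162, 591286729879, 956722026041, 1548008755920, 2504730781961, 4052739537881, 6557470319842, 10610209857723, 17167680177565
F(65) = 17167680177565


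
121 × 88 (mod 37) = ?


121 × 88 = 10648
10648 mod 37 = 29


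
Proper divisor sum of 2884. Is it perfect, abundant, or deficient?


Proper divisors: 1, 2, 4, 7, 14, 28, 103, 206, 412, 721, 1442
Sum = 1 + 2 + 4 + 7 + 14 + 28 + 103 + 206 + 412 + 721 + 1442 = 2940
2940 > 2884 → abundant

s(2884) = 2940 (abundant)


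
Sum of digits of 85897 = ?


8 + 5 + 8 + 9 + 7 = 37


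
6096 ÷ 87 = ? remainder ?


6096 = 87 * 70 + 6
Check: 6090 + 6 = 6096

q = 70, r = 6


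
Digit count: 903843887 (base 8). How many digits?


903843887 in base 8 = 6567710057
Number of digits = 10

10 digits (base 8)


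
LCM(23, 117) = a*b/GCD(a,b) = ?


GCD(23, 117) = 1
LCM = 23*117/1 = 2691/1 = 2691

LCM = 2691


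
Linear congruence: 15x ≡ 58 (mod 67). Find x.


GCD(15, 67) = 1, unique solution
a^(-1) mod 67 = 9
x = 9 * 58 mod 67 = 53

x ≡ 53 (mod 67)


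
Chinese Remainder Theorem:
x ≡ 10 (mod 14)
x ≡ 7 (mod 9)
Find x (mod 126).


M = 14*9 = 126
M1 = M/14 = 9, M2 = M/9 = 14
M1^(-1) mod 14 = 11, M2^(-1) mod 9 = 2
x = 10*9*11 + 7*14*2 = 1186
1186 mod 126 = 52
Check: 52 mod 14 = 10 ✓, 52 mod 9 = 7 ✓

x ≡ 52 (mod 126)


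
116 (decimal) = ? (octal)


116 (base 10) = 116 (decimal)
116 (decimal) = 164 (base 8)


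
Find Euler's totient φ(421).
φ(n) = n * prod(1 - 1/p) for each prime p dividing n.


421 = 421
Prime factors: 421
φ(421) = 421 × (1-1/421)
= 421 × 420/421 = 420

φ(421) = 420


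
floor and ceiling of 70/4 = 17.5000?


70/4 = 17.5000
floor = 17
ceil = 18

floor = 17, ceil = 18


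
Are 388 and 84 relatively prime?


Euclidean algorithm:
388 = 4 * 84 + 52
84 = 1 * 52 + 32
52 = 1 * 32 + 20
32 = 1 * 20 + 12
20 = 1 * 12 + 8
12 = 1 * 8 + 4
8 = 2 * 4 + 0
GCD(388, 84) = 4

No, not coprime (GCD = 4)


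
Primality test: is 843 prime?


843 / 3 = 281 (exact division)
843 is NOT prime.

No, 843 is not prime


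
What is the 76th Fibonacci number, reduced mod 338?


F(k) mod 338 for k=1..76:
1, 1, 2, 3, 5, 8, 13, 21, 34, 55, 89, 144, 233, 39, 272, 311, 245, 218, 125, 5, 130, 135, 265, 62, 327, 51, 40, 91, 131, 222, 15, 237, 252, 151, 65, 216, 281, 159, 102, 261, 25, 286, 311, 259, 232, 153, 47, 200, 247, 109, 18, 127, 145, 272, 79, 13, 92, 105, 197, 302, 161, 125, 286, 73, 21, 94, 115, 209, 324, 195, 181, 38, 219, 257, 138, 57
F(76) mod 338 = 57


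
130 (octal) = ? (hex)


130 (base 8) = 88 (decimal)
88 (decimal) = 58 (base 16)


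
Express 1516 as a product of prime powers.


1516 / 2 = 758
758 / 2 = 379
379 / 379 = 1
1516 = 2^2 × 379


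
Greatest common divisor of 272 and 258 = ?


272 = 1 * 258 + 14
258 = 18 * 14 + 6
14 = 2 * 6 + 2
6 = 3 * 2 + 0
GCD = 2


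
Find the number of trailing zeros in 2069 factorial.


floor(2069/5) = 413
floor(2069/25) = 82
floor(2069/125) = 16
floor(2069/625) = 3
Total = 514

514 trailing zeros


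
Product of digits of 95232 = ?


9 × 5 × 2 × 3 × 2 = 540


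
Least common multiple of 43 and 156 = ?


GCD(43, 156) = 1
LCM = 43*156/1 = 6708/1 = 6708

LCM = 6708


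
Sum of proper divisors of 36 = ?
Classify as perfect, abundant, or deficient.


Proper divisors: 1, 2, 3, 4, 6, 9, 12, 18
Sum = 1 + 2 + 3 + 4 + 6 + 9 + 12 + 18 = 55
55 > 36 → abundant

s(36) = 55 (abundant)


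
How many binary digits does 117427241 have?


117427241 in base 2 = 110111111111100110000101001
Number of digits = 27

27 digits (base 2)


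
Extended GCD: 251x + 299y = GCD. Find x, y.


Tabular extended Euclidean (each row: r = 251*s + 299*t):
r=251, s=1, t=0
r=299, s=0, t=1
q=0: r=251, s=1, t=0   [251*(1) + 299*(0) = 251]
q=1: r=48, s=-1, t=1   [251*(-1) + 299*(1) = 48]
q=5: r=11, s=6, t=-5   [251*(6) + 299*(-5) = 11]
q=4: r=4, s=-25, t=21   [251*(-25) + 299*(21) = 4]
q=2: r=3, s=56, t=-47   [251*(56) + 299*(-47) = 3]
q=1: r=1, s=-81, t=68   [251*(-81) + 299*(68) = 1]
q=3: r=0, s=299, t=-251   [251*(299) + 299*(-251) = 0]
GCD = 1; from the row with r=1: x=-81, y=68
Check: 251*(-81) + 299*(68) = -20331 + 20332 = 1

GCD = 1, x = -81, y = 68


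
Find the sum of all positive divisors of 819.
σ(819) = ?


Divisors of 819: 1, 3, 7, 9, 13, 21, 39, 63, 91, 117, 273, 819
Sum = 1 + 3 + 7 + 9 + 13 + 21 + 39 + 63 + 91 + 117 + 273 + 819 = 1456

σ(819) = 1456


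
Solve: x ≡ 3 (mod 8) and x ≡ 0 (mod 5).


M = 8*5 = 40
M1 = M/8 = 5, M2 = M/5 = 8
M1^(-1) mod 8 = 5, M2^(-1) mod 5 = 2
x = 3*5*5 + 0*8*2 = 75
75 mod 40 = 35
Check: 35 mod 8 = 3 ✓, 35 mod 5 = 0 ✓

x ≡ 35 (mod 40)


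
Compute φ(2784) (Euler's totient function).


2784 = 2^5 × 3 × 29
Prime factors: 2, 3, 29
φ(2784) = 2784 × (1-1/2) × (1-1/3) × (1-1/29)
= 2784 × 1/2 × 2/3 × 28/29 = 896

φ(2784) = 896


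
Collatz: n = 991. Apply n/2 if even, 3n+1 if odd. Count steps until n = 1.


991 → 2974 → 1487 → 4462 → 2231 → 6694 → 3347 → 10042 → 5021 → 15064 → 7532 → 3766 → 1883 → 5650 → 2825 → 8476 → 4238 → 2119 → 6358 → 3179 → 9538 → 4769 → 14308 → 7154 → 3577 → 10732 → 5366 → 2683 → 8050 → 4025 → 12076 → 6038 → 3019 → 9058 → 4529 → 13588 → 6794 → 3397 → 10192 → 5096 → 2548 → 1274 → 637 → 1912 → 956 → 478 → 239 → 718 → 359 → 1078 → 539 → 1618 → 809 → 2428 → 1214 → 607 → 1822 → 911 → 2734 → 1367 → 4102 → 2051 → 6154 → 3077 → 9232 → 4616 → 2308 → 1154 → 577 → 1732 → 866 → 433 → 1300 → 650 → 325 → 976 → 488 → 244 → 122 → 61 → 184 → 92 → 46 → 23 → 70 → 35 → 106 → 53 → 160 → 80 → 40 → 20 → 10 → 5 → 16 → 8 → 4 → 2 → 1
Total steps = 98

98 steps


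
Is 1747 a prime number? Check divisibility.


Check divisors up to sqrt(1747) = 41.7971
No divisors found.
1747 is prime.

Yes, 1747 is prime


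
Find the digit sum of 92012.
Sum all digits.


9 + 2 + 0 + 1 + 2 = 14


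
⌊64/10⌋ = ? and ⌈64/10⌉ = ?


64/10 = 6.4000
floor = 6
ceil = 7

floor = 6, ceil = 7


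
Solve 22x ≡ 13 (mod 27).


GCD(22, 27) = 1, unique solution
a^(-1) mod 27 = 16
x = 16 * 13 mod 27 = 19

x ≡ 19 (mod 27)


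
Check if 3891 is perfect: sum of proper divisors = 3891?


Proper divisors of 3891: 1, 3, 1297
Sum = 1 + 3 + 1297 = 1301

No, 3891 is not perfect (1301 ≠ 3891)


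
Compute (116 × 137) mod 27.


116 × 137 = 15892
15892 mod 27 = 16


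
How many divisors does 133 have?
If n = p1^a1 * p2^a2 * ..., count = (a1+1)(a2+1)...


133 = 7^1 × 19^1
d(133) = (1+1) × (1+1) = 4

4 divisors


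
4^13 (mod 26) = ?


4^1 mod 26 = 4
4^2 mod 26 = 16
4^3 mod 26 = 12
4^4 mod 26 = 22
4^5 mod 26 = 10
4^6 mod 26 = 14
4^7 mod 26 = 4
4^8 mod 26 = 16
4^9 mod 26 = 12
4^10 mod 26 = 22
4^11 mod 26 = 10
4^12 mod 26 = 14
4^13 mod 26 = 4


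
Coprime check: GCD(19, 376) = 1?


Euclidean algorithm:
376 = 19 * 19 + 15
19 = 1 * 15 + 4
15 = 3 * 4 + 3
4 = 1 * 3 + 1
3 = 3 * 1 + 0
GCD(19, 376) = 1

Yes, coprime (GCD = 1)


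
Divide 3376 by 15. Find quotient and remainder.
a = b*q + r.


3376 = 15 * 225 + 1
Check: 3375 + 1 = 3376

q = 225, r = 1


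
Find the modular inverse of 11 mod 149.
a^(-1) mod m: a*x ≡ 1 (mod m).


Use the extended Euclidean algorithm on (149, 11); each row r = 149*s + 11*t:
r=149, s=1, t=0
r=11, s=0, t=1
q=13: r=6, s=1, t=-13   [149*(1) + 11*(-13) = 6]
q=1: r=5, s=-1, t=14   [149*(-1) + 11*(14) = 5]
q=1: r=1, s=2, t=-27   [149*(2) + 11*(-27) = 1]
q=5: r=0, s=-11, t=149   [149*(-11) + 11*(149) = 0]
GCD = 1 with t = -27, so 11*(-27) ≡ 1 (mod 149)
Inverse = -27 mod 149 = 122
Check: 11 * 122 = 1342 ≡ 1 (mod 149)

11^(-1) ≡ 122 (mod 149)


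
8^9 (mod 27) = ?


8^1 mod 27 = 8
8^2 mod 27 = 10
8^3 mod 27 = 26
8^4 mod 27 = 19
8^5 mod 27 = 17
8^6 mod 27 = 1
8^7 mod 27 = 8
8^8 mod 27 = 10
8^9 mod 27 = 26


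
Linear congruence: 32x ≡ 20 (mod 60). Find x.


GCD(32, 60) = 4 divides 20
Divide: 8x ≡ 5 (mod 15)
x ≡ 10 (mod 15)


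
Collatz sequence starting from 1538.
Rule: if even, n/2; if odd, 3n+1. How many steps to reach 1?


1538 → 769 → 2308 → 1154 → 577 → 1732 → 866 → 433 → 1300 → 650 → 325 → 976 → 488 → 244 → 122 → 61 → 184 → 92 → 46 → 23 → 70 → 35 → 106 → 53 → 160 → 80 → 40 → 20 → 10 → 5 → 16 → 8 → 4 → 2 → 1
Total steps = 34

34 steps


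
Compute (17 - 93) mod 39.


17 - 93 = -76
-76 mod 39 = 2


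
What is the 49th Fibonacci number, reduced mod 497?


F(k) mod 497 for k=1..49:
1, 1, 2, 3, 5, 8, 13, 21, 34, 55, 89, 144, 233, 377, 113, 490, 106, 99, 205, 304, 12, 316, 328, 147, 475, 125, 103, 228, 331, 62, 393, 455, 351, 309, 163, 472, 138, 113, 251, 364, 118, 482, 103, 88, 191, 279, 470, 252, 225
F(49) mod 497 = 225


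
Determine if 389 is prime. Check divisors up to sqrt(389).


Check divisors up to sqrt(389) = 19.7231
No divisors found.
389 is prime.

Yes, 389 is prime


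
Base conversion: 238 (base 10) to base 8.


238 (base 10) = 238 (decimal)
238 (decimal) = 356 (base 8)


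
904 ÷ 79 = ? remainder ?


904 = 79 * 11 + 35
Check: 869 + 35 = 904

q = 11, r = 35


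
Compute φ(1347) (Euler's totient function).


1347 = 3 × 449
Prime factors: 3, 449
φ(1347) = 1347 × (1-1/3) × (1-1/449)
= 1347 × 2/3 × 448/449 = 896

φ(1347) = 896


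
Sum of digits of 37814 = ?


3 + 7 + 8 + 1 + 4 = 23


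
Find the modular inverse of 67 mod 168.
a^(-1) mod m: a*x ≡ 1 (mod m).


Use the extended Euclidean algorithm on (168, 67); each row r = 168*s + 67*t:
r=168, s=1, t=0
r=67, s=0, t=1
q=2: r=34, s=1, t=-2   [168*(1) + 67*(-2) = 34]
q=1: r=33, s=-1, t=3   [168*(-1) + 67*(3) = 33]
q=1: r=1, s=2, t=-5   [168*(2) + 67*(-5) = 1]
q=33: r=0, s=-67, t=168   [168*(-67) + 67*(168) = 0]
GCD = 1 with t = -5, so 67*(-5) ≡ 1 (mod 168)
Inverse = -5 mod 168 = 163
Check: 67 * 163 = 10921 ≡ 1 (mod 168)

67^(-1) ≡ 163 (mod 168)


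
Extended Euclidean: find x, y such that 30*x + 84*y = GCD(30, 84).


Tabular extended Euclidean (each row: r = 30*s + 84*t):
r=30, s=1, t=0
r=84, s=0, t=1
q=0: r=30, s=1, t=0   [30*(1) + 84*(0) = 30]
q=2: r=24, s=-2, t=1   [30*(-2) + 84*(1) = 24]
q=1: r=6, s=3, t=-1   [30*(3) + 84*(-1) = 6]
q=4: r=0, s=-14, t=5   [30*(-14) + 84*(5) = 0]
GCD = 6; from the row with r=6: x=3, y=-1
Check: 30*(3) + 84*(-1) = 90 - 84 = 6

GCD = 6, x = 3, y = -1


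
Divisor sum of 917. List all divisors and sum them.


Divisors of 917: 1, 7, 131, 917
Sum = 1 + 7 + 131 + 917 = 1056

σ(917) = 1056


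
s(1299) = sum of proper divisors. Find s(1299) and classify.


Proper divisors: 1, 3, 433
Sum = 1 + 3 + 433 = 437
437 < 1299 → deficient

s(1299) = 437 (deficient)


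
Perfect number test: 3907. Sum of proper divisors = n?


Proper divisors of 3907: 1
Sum = 1 = 1

No, 3907 is not perfect (1 ≠ 3907)


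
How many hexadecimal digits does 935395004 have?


935395004 in base 16 = 37C0FEBC
Number of digits = 8

8 digits (base 16)


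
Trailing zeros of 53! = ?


floor(53/5) = 10
floor(53/25) = 2
Total = 12

12 trailing zeros


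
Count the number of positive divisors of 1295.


1295 = 5^1 × 7^1 × 37^1
d(1295) = (1+1) × (1+1) × (1+1) = 8

8 divisors


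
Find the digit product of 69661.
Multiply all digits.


6 × 9 × 6 × 6 × 1 = 1944


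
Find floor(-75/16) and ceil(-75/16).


-75/16 = -4.6875
floor = -5
ceil = -4

floor = -5, ceil = -4


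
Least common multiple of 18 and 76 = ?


GCD(18, 76) = 2
LCM = 18*76/2 = 1368/2 = 684

LCM = 684


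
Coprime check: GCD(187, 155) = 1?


Euclidean algorithm:
187 = 1 * 155 + 32
155 = 4 * 32 + 27
32 = 1 * 27 + 5
27 = 5 * 5 + 2
5 = 2 * 2 + 1
2 = 2 * 1 + 0
GCD(187, 155) = 1

Yes, coprime (GCD = 1)


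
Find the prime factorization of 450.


450 / 2 = 225
225 / 3 = 75
75 / 3 = 25
25 / 5 = 5
5 / 5 = 1
450 = 2 × 3^2 × 5^2


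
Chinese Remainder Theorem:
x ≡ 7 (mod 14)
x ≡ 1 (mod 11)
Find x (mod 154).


M = 14*11 = 154
M1 = M/14 = 11, M2 = M/11 = 14
M1^(-1) mod 14 = 9, M2^(-1) mod 11 = 4
x = 7*11*9 + 1*14*4 = 749
749 mod 154 = 133
Check: 133 mod 14 = 7 ✓, 133 mod 11 = 1 ✓

x ≡ 133 (mod 154)


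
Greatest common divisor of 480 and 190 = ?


480 = 2 * 190 + 100
190 = 1 * 100 + 90
100 = 1 * 90 + 10
90 = 9 * 10 + 0
GCD = 10


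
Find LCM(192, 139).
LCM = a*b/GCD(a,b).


GCD(192, 139) = 1
LCM = 192*139/1 = 26688/1 = 26688

LCM = 26688


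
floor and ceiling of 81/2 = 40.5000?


81/2 = 40.5000
floor = 40
ceil = 41

floor = 40, ceil = 41


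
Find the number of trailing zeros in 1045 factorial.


floor(1045/5) = 209
floor(1045/25) = 41
floor(1045/125) = 8
floor(1045/625) = 1
Total = 259

259 trailing zeros


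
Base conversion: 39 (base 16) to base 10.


39 (base 16) = 57 (decimal)
57 (decimal) = 57 (base 10)


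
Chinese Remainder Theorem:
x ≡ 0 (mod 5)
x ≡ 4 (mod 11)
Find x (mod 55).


M = 5*11 = 55
M1 = M/5 = 11, M2 = M/11 = 5
M1^(-1) mod 5 = 1, M2^(-1) mod 11 = 9
x = 0*11*1 + 4*5*9 = 180
180 mod 55 = 15
Check: 15 mod 5 = 0 ✓, 15 mod 11 = 4 ✓

x ≡ 15 (mod 55)


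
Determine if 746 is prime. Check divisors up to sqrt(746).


746 / 2 = 373 (exact division)
746 is NOT prime.

No, 746 is not prime


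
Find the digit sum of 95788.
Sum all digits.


9 + 5 + 7 + 8 + 8 = 37


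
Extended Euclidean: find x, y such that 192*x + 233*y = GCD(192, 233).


Tabular extended Euclidean (each row: r = 192*s + 233*t):
r=192, s=1, t=0
r=233, s=0, t=1
q=0: r=192, s=1, t=0   [192*(1) + 233*(0) = 192]
q=1: r=41, s=-1, t=1   [192*(-1) + 233*(1) = 41]
q=4: r=28, s=5, t=-4   [192*(5) + 233*(-4) = 28]
q=1: r=13, s=-6, t=5   [192*(-6) + 233*(5) = 13]
q=2: r=2, s=17, t=-14   [192*(17) + 233*(-14) = 2]
q=6: r=1, s=-108, t=89   [192*(-108) + 233*(89) = 1]
q=2: r=0, s=233, t=-192   [192*(233) + 233*(-192) = 0]
GCD = 1; from the row with r=1: x=-108, y=89
Check: 192*(-108) + 233*(89) = -20736 + 20737 = 1

GCD = 1, x = -108, y = 89


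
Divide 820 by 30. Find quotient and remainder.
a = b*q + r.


820 = 30 * 27 + 10
Check: 810 + 10 = 820

q = 27, r = 10


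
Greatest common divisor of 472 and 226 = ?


472 = 2 * 226 + 20
226 = 11 * 20 + 6
20 = 3 * 6 + 2
6 = 3 * 2 + 0
GCD = 2


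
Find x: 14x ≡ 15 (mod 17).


GCD(14, 17) = 1, unique solution
a^(-1) mod 17 = 11
x = 11 * 15 mod 17 = 12

x ≡ 12 (mod 17)


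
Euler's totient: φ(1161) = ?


1161 = 3^3 × 43
Prime factors: 3, 43
φ(1161) = 1161 × (1-1/3) × (1-1/43)
= 1161 × 2/3 × 42/43 = 756

φ(1161) = 756


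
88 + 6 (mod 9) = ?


88 + 6 = 94
94 mod 9 = 4


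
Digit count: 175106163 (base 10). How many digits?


175106163 has 9 digits in base 10
floor(log10(175106163)) + 1 = floor(8.2433) + 1 = 9

9 digits (base 10)


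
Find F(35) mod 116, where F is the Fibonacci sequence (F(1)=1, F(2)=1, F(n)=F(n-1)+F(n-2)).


F(k) mod 116 for k=1..35:
1, 1, 2, 3, 5, 8, 13, 21, 34, 55, 89, 28, 1, 29, 30, 59, 89, 32, 5, 37, 42, 79, 5, 84, 89, 57, 30, 87, 1, 88, 89, 61, 34, 95, 13
F(35) mod 116 = 13


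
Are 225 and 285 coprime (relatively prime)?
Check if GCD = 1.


Euclidean algorithm:
285 = 1 * 225 + 60
225 = 3 * 60 + 45
60 = 1 * 45 + 15
45 = 3 * 15 + 0
GCD(225, 285) = 15

No, not coprime (GCD = 15)


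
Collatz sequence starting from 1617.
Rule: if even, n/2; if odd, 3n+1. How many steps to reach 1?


1617 → 4852 → 2426 → 1213 → 3640 → 1820 → 910 → 455 → 1366 → 683 → 2050 → 1025 → 3076 → 1538 → 769 → 2308 → 1154 → 577 → 1732 → 866 → 433 → 1300 → 650 → 325 → 976 → 488 → 244 → 122 → 61 → 184 → 92 → 46 → 23 → 70 → 35 → 106 → 53 → 160 → 80 → 40 → 20 → 10 → 5 → 16 → 8 → 4 → 2 → 1
Total steps = 47

47 steps


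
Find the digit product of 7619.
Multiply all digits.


7 × 6 × 1 × 9 = 378


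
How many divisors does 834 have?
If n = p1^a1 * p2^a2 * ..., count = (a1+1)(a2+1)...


834 = 2^1 × 3^1 × 139^1
d(834) = (1+1) × (1+1) × (1+1) = 8

8 divisors


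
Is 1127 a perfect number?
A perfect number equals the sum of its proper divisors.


Proper divisors of 1127: 1, 7, 23, 49, 161
Sum = 1 + 7 + 23 + 49 + 161 = 241

No, 1127 is not perfect (241 ≠ 1127)


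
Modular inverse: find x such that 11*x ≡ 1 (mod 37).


Use the extended Euclidean algorithm on (37, 11); each row r = 37*s + 11*t:
r=37, s=1, t=0
r=11, s=0, t=1
q=3: r=4, s=1, t=-3   [37*(1) + 11*(-3) = 4]
q=2: r=3, s=-2, t=7   [37*(-2) + 11*(7) = 3]
q=1: r=1, s=3, t=-10   [37*(3) + 11*(-10) = 1]
q=3: r=0, s=-11, t=37   [37*(-11) + 11*(37) = 0]
GCD = 1 with t = -10, so 11*(-10) ≡ 1 (mod 37)
Inverse = -10 mod 37 = 27
Check: 11 * 27 = 297 ≡ 1 (mod 37)

11^(-1) ≡ 27 (mod 37)


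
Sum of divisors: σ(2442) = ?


Divisors of 2442: 1, 2, 3, 6, 11, 22, 33, 37, 66, 74, 111, 222, 407, 814, 1221, 2442
Sum = 1 + 2 + 3 + 6 + 11 + 22 + 33 + 37 + 66 + 74 + 111 + 222 + 407 + 814 + 1221 + 2442 = 5472

σ(2442) = 5472


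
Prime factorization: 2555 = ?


2555 / 5 = 511
511 / 7 = 73
73 / 73 = 1
2555 = 5 × 7 × 73


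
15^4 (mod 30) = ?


15^1 mod 30 = 15
15^2 mod 30 = 15
15^3 mod 30 = 15
15^4 mod 30 = 15


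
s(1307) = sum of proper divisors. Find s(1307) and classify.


Proper divisors: 1
Sum = 1 = 1
1 < 1307 → deficient

s(1307) = 1 (deficient)


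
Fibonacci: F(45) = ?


Sequence: 1, 1, 2, 3, 5, 8, 13, 21, 34, 55, 89, 144, 233, 377, 610, 987, 1597, 2584, 4181, 6765, 10946, 17711, 28657, 46368, 75025, 121393, 196418, 317811, 514229, 832040, 1346269, 2178309, 3524578, 5702887, 9227465, 14930352, 24157817, 39088169, 63245986, 102334155, 165580141, 267914296, 433494437, 701408733, 1134903170
F(45) = 1134903170


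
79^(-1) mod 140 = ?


Use the extended Euclidean algorithm on (140, 79); each row r = 140*s + 79*t:
r=140, s=1, t=0
r=79, s=0, t=1
q=1: r=61, s=1, t=-1   [140*(1) + 79*(-1) = 61]
q=1: r=18, s=-1, t=2   [140*(-1) + 79*(2) = 18]
q=3: r=7, s=4, t=-7   [140*(4) + 79*(-7) = 7]
q=2: r=4, s=-9, t=16   [140*(-9) + 79*(16) = 4]
q=1: r=3, s=13, t=-23   [140*(13) + 79*(-23) = 3]
q=1: r=1, s=-22, t=39   [140*(-22) + 79*(39) = 1]
q=3: r=0, s=79, t=-140   [140*(79) + 79*(-140) = 0]
GCD = 1 with t = 39, so 79*(39) ≡ 1 (mod 140)
Inverse = 39 mod 140 = 39
Check: 79 * 39 = 3081 ≡ 1 (mod 140)

79^(-1) ≡ 39 (mod 140)


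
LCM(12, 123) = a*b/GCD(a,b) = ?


GCD(12, 123) = 3
LCM = 12*123/3 = 1476/3 = 492

LCM = 492


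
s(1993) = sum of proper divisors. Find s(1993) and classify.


Proper divisors: 1
Sum = 1 = 1
1 < 1993 → deficient

s(1993) = 1 (deficient)


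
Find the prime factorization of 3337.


3337 / 47 = 71
71 / 71 = 1
3337 = 47 × 71


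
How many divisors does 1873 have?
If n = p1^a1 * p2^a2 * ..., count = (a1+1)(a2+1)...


1873 = 1873^1
d(1873) = (1+1) = 2

2 divisors


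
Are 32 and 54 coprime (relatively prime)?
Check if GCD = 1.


Euclidean algorithm:
54 = 1 * 32 + 22
32 = 1 * 22 + 10
22 = 2 * 10 + 2
10 = 5 * 2 + 0
GCD(32, 54) = 2

No, not coprime (GCD = 2)


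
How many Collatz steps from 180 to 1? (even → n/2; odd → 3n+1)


180 → 90 → 45 → 136 → 68 → 34 → 17 → 52 → 26 → 13 → 40 → 20 → 10 → 5 → 16 → 8 → 4 → 2 → 1
Total steps = 18

18 steps


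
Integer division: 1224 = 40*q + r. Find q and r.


1224 = 40 * 30 + 24
Check: 1200 + 24 = 1224

q = 30, r = 24


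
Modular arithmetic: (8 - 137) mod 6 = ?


8 - 137 = -129
-129 mod 6 = 3


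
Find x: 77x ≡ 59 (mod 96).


GCD(77, 96) = 1, unique solution
a^(-1) mod 96 = 5
x = 5 * 59 mod 96 = 7

x ≡ 7 (mod 96)


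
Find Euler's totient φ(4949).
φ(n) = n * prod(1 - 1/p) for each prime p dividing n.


4949 = 7^2 × 101
Prime factors: 7, 101
φ(4949) = 4949 × (1-1/7) × (1-1/101)
= 4949 × 6/7 × 100/101 = 4200

φ(4949) = 4200


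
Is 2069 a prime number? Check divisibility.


Check divisors up to sqrt(2069) = 45.4863
No divisors found.
2069 is prime.

Yes, 2069 is prime


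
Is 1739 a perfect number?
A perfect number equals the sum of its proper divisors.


Proper divisors of 1739: 1, 37, 47
Sum = 1 + 37 + 47 = 85

No, 1739 is not perfect (85 ≠ 1739)


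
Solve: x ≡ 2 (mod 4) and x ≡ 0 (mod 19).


M = 4*19 = 76
M1 = M/4 = 19, M2 = M/19 = 4
M1^(-1) mod 4 = 3, M2^(-1) mod 19 = 5
x = 2*19*3 + 0*4*5 = 114
114 mod 76 = 38
Check: 38 mod 4 = 2 ✓, 38 mod 19 = 0 ✓

x ≡ 38 (mod 76)


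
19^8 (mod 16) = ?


19^1 mod 16 = 3
19^2 mod 16 = 9
19^3 mod 16 = 11
19^4 mod 16 = 1
19^5 mod 16 = 3
19^6 mod 16 = 9
19^7 mod 16 = 11
19^8 mod 16 = 1


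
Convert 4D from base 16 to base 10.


4D (base 16) = 77 (decimal)
77 (decimal) = 77 (base 10)


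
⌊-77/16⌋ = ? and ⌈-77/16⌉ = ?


-77/16 = -4.8125
floor = -5
ceil = -4

floor = -5, ceil = -4


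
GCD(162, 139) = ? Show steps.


162 = 1 * 139 + 23
139 = 6 * 23 + 1
23 = 23 * 1 + 0
GCD = 1


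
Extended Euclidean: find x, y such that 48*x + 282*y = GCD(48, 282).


Tabular extended Euclidean (each row: r = 48*s + 282*t):
r=48, s=1, t=0
r=282, s=0, t=1
q=0: r=48, s=1, t=0   [48*(1) + 282*(0) = 48]
q=5: r=42, s=-5, t=1   [48*(-5) + 282*(1) = 42]
q=1: r=6, s=6, t=-1   [48*(6) + 282*(-1) = 6]
q=7: r=0, s=-47, t=8   [48*(-47) + 282*(8) = 0]
GCD = 6; from the row with r=6: x=6, y=-1
Check: 48*(6) + 282*(-1) = 288 - 282 = 6

GCD = 6, x = 6, y = -1
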